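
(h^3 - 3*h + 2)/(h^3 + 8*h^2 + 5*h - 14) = (h - 1)/(h + 7)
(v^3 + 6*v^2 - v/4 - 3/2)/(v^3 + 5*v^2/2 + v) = (v^2 + 11*v/2 - 3)/(v*(v + 2))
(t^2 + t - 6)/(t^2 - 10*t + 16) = (t + 3)/(t - 8)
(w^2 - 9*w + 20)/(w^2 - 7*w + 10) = (w - 4)/(w - 2)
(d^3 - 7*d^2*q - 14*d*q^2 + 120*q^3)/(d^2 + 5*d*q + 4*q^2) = (d^2 - 11*d*q + 30*q^2)/(d + q)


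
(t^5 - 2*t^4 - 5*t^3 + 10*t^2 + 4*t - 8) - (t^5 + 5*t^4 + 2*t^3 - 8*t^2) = -7*t^4 - 7*t^3 + 18*t^2 + 4*t - 8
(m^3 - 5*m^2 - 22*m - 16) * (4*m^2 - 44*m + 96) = 4*m^5 - 64*m^4 + 228*m^3 + 424*m^2 - 1408*m - 1536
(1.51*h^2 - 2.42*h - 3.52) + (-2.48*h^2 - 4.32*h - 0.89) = -0.97*h^2 - 6.74*h - 4.41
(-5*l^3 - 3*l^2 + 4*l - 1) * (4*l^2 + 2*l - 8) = -20*l^5 - 22*l^4 + 50*l^3 + 28*l^2 - 34*l + 8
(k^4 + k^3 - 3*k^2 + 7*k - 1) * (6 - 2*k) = -2*k^5 + 4*k^4 + 12*k^3 - 32*k^2 + 44*k - 6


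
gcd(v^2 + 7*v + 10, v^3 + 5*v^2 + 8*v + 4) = v + 2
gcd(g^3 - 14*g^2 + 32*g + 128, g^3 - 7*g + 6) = 1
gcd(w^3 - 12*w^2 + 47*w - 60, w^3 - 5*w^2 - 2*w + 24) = w^2 - 7*w + 12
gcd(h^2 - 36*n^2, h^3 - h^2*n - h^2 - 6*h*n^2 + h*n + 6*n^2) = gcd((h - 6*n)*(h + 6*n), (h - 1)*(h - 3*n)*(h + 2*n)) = 1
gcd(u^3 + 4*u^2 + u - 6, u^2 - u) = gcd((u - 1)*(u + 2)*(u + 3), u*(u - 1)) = u - 1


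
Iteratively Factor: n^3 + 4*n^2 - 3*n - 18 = (n + 3)*(n^2 + n - 6) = (n + 3)^2*(n - 2)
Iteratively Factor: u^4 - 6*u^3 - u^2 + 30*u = (u)*(u^3 - 6*u^2 - u + 30) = u*(u - 3)*(u^2 - 3*u - 10) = u*(u - 5)*(u - 3)*(u + 2)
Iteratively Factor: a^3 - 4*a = (a)*(a^2 - 4) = a*(a - 2)*(a + 2)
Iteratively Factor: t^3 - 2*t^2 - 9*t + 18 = (t - 2)*(t^2 - 9) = (t - 2)*(t + 3)*(t - 3)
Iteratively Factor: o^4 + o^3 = (o)*(o^3 + o^2) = o^2*(o^2 + o) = o^2*(o + 1)*(o)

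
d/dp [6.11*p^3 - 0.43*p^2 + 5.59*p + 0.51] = 18.33*p^2 - 0.86*p + 5.59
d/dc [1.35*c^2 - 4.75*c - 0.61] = 2.7*c - 4.75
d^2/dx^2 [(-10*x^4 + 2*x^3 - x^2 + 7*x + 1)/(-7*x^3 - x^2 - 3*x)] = 2*(-137*x^6 - 813*x^5 - 234*x^4 + 63*x^3 - 66*x^2 - 9*x - 9)/(x^3*(343*x^6 + 147*x^5 + 462*x^4 + 127*x^3 + 198*x^2 + 27*x + 27))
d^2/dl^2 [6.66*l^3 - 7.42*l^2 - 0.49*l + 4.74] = 39.96*l - 14.84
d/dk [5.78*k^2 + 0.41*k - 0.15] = 11.56*k + 0.41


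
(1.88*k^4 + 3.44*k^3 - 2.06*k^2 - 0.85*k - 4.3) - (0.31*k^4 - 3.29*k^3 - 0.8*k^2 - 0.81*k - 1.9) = 1.57*k^4 + 6.73*k^3 - 1.26*k^2 - 0.0399999999999999*k - 2.4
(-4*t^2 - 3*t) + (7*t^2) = 3*t^2 - 3*t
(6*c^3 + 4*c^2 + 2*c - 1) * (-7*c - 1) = -42*c^4 - 34*c^3 - 18*c^2 + 5*c + 1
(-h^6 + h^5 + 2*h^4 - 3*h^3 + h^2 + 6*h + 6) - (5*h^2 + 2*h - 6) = -h^6 + h^5 + 2*h^4 - 3*h^3 - 4*h^2 + 4*h + 12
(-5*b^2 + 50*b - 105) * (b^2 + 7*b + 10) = -5*b^4 + 15*b^3 + 195*b^2 - 235*b - 1050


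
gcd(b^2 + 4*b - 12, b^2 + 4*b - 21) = 1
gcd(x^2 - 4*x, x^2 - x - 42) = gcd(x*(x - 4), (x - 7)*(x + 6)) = 1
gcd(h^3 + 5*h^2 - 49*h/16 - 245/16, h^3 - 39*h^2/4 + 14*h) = h - 7/4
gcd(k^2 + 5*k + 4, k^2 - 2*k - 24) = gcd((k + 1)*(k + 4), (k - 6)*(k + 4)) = k + 4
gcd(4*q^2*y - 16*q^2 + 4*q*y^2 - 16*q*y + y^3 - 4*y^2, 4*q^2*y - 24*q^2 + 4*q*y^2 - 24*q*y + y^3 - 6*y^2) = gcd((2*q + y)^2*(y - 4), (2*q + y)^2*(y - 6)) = 4*q^2 + 4*q*y + y^2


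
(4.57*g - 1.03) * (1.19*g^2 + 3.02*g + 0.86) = 5.4383*g^3 + 12.5757*g^2 + 0.8196*g - 0.8858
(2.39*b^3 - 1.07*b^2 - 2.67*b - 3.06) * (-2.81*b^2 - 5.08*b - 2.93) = -6.7159*b^5 - 9.1345*b^4 + 5.9356*b^3 + 25.2973*b^2 + 23.3679*b + 8.9658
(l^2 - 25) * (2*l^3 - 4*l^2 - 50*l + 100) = 2*l^5 - 4*l^4 - 100*l^3 + 200*l^2 + 1250*l - 2500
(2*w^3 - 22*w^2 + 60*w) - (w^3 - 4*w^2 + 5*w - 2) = w^3 - 18*w^2 + 55*w + 2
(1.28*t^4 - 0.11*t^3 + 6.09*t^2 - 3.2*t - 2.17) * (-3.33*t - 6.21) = -4.2624*t^5 - 7.5825*t^4 - 19.5966*t^3 - 27.1629*t^2 + 27.0981*t + 13.4757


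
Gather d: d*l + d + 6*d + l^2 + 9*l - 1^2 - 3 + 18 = d*(l + 7) + l^2 + 9*l + 14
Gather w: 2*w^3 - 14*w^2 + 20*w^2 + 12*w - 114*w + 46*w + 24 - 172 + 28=2*w^3 + 6*w^2 - 56*w - 120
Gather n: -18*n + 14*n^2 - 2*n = 14*n^2 - 20*n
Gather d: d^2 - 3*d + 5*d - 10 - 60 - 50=d^2 + 2*d - 120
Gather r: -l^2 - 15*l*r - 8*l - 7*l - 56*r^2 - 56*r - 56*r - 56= -l^2 - 15*l - 56*r^2 + r*(-15*l - 112) - 56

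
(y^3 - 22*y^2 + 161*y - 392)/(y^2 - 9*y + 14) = (y^2 - 15*y + 56)/(y - 2)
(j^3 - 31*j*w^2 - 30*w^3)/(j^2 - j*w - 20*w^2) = (-j^3 + 31*j*w^2 + 30*w^3)/(-j^2 + j*w + 20*w^2)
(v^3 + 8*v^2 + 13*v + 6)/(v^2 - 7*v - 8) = (v^2 + 7*v + 6)/(v - 8)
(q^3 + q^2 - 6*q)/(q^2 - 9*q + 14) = q*(q + 3)/(q - 7)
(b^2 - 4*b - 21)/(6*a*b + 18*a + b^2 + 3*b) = (b - 7)/(6*a + b)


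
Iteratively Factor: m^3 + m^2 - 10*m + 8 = (m - 2)*(m^2 + 3*m - 4) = (m - 2)*(m + 4)*(m - 1)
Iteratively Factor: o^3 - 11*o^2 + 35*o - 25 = (o - 1)*(o^2 - 10*o + 25) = (o - 5)*(o - 1)*(o - 5)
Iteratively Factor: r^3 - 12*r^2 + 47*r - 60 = (r - 3)*(r^2 - 9*r + 20) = (r - 5)*(r - 3)*(r - 4)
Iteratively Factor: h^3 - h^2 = (h)*(h^2 - h) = h*(h - 1)*(h)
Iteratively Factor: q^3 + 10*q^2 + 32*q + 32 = (q + 4)*(q^2 + 6*q + 8) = (q + 4)^2*(q + 2)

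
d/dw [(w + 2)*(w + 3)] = 2*w + 5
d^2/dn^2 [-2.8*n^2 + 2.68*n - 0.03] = -5.60000000000000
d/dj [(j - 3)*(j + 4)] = 2*j + 1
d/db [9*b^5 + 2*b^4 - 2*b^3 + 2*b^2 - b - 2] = 45*b^4 + 8*b^3 - 6*b^2 + 4*b - 1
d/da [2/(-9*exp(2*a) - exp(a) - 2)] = (36*exp(a) + 2)*exp(a)/(9*exp(2*a) + exp(a) + 2)^2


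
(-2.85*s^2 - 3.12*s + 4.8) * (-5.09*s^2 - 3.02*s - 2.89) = 14.5065*s^4 + 24.4878*s^3 - 6.7731*s^2 - 5.4792*s - 13.872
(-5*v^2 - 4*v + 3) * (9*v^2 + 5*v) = -45*v^4 - 61*v^3 + 7*v^2 + 15*v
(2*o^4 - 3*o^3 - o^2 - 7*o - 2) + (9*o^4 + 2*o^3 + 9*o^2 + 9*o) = 11*o^4 - o^3 + 8*o^2 + 2*o - 2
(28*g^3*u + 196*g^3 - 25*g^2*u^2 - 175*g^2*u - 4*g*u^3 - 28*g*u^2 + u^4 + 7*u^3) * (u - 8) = 28*g^3*u^2 - 28*g^3*u - 1568*g^3 - 25*g^2*u^3 + 25*g^2*u^2 + 1400*g^2*u - 4*g*u^4 + 4*g*u^3 + 224*g*u^2 + u^5 - u^4 - 56*u^3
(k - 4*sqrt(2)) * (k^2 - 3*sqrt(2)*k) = k^3 - 7*sqrt(2)*k^2 + 24*k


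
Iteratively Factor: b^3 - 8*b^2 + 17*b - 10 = (b - 2)*(b^2 - 6*b + 5) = (b - 5)*(b - 2)*(b - 1)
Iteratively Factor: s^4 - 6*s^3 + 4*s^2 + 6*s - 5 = (s + 1)*(s^3 - 7*s^2 + 11*s - 5) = (s - 5)*(s + 1)*(s^2 - 2*s + 1) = (s - 5)*(s - 1)*(s + 1)*(s - 1)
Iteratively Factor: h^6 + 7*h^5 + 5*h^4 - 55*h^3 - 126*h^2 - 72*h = (h + 2)*(h^5 + 5*h^4 - 5*h^3 - 45*h^2 - 36*h) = (h + 2)*(h + 3)*(h^4 + 2*h^3 - 11*h^2 - 12*h) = (h + 1)*(h + 2)*(h + 3)*(h^3 + h^2 - 12*h) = (h + 1)*(h + 2)*(h + 3)*(h + 4)*(h^2 - 3*h) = h*(h + 1)*(h + 2)*(h + 3)*(h + 4)*(h - 3)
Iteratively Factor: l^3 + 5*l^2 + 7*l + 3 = (l + 3)*(l^2 + 2*l + 1) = (l + 1)*(l + 3)*(l + 1)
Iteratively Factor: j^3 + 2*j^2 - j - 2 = (j - 1)*(j^2 + 3*j + 2) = (j - 1)*(j + 1)*(j + 2)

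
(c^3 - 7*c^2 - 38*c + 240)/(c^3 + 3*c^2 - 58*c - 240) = (c - 5)/(c + 5)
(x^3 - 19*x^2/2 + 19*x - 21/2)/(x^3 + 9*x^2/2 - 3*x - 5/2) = (2*x^2 - 17*x + 21)/(2*x^2 + 11*x + 5)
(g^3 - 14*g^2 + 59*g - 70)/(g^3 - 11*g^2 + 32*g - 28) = (g - 5)/(g - 2)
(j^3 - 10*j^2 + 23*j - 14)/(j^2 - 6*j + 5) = (j^2 - 9*j + 14)/(j - 5)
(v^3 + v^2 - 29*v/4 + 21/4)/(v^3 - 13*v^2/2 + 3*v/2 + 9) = (2*v^2 + 5*v - 7)/(2*(v^2 - 5*v - 6))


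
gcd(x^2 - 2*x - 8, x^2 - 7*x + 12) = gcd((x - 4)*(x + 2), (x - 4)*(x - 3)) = x - 4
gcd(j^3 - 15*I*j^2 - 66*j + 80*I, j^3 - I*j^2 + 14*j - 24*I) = j - 2*I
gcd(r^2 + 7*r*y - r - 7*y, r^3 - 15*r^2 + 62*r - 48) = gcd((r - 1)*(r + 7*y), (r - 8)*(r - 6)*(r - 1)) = r - 1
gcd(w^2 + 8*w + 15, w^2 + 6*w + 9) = w + 3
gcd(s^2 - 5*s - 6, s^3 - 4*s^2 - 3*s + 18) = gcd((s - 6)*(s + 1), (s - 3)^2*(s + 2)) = 1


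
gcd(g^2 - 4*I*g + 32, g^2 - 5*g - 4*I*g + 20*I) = 1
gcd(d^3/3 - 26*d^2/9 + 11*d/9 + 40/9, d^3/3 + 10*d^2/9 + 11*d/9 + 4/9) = d + 1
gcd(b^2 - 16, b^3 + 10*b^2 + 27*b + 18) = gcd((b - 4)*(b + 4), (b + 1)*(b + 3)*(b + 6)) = 1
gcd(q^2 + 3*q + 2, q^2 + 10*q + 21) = 1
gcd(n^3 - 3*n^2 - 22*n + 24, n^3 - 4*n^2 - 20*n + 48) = n^2 - 2*n - 24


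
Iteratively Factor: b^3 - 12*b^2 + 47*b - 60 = (b - 3)*(b^2 - 9*b + 20) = (b - 5)*(b - 3)*(b - 4)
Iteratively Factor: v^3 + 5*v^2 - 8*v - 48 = (v + 4)*(v^2 + v - 12) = (v + 4)^2*(v - 3)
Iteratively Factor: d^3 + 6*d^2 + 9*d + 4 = (d + 1)*(d^2 + 5*d + 4) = (d + 1)*(d + 4)*(d + 1)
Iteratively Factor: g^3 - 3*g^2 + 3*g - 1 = (g - 1)*(g^2 - 2*g + 1) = (g - 1)^2*(g - 1)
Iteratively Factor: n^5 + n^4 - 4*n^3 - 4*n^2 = (n + 1)*(n^4 - 4*n^2) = n*(n + 1)*(n^3 - 4*n) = n*(n + 1)*(n + 2)*(n^2 - 2*n) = n^2*(n + 1)*(n + 2)*(n - 2)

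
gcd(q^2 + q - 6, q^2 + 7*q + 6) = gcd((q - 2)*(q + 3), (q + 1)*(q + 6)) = 1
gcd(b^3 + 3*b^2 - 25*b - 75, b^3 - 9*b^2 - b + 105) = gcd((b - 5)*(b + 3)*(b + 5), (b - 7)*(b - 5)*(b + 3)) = b^2 - 2*b - 15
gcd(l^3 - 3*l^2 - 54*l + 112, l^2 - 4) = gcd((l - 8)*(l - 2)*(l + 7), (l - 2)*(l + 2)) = l - 2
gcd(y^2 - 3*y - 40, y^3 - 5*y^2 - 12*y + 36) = 1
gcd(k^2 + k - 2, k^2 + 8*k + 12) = k + 2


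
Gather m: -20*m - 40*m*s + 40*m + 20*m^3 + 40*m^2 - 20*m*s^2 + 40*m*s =20*m^3 + 40*m^2 + m*(20 - 20*s^2)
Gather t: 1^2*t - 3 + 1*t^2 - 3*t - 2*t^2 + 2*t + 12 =9 - t^2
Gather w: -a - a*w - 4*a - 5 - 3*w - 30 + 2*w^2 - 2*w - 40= -5*a + 2*w^2 + w*(-a - 5) - 75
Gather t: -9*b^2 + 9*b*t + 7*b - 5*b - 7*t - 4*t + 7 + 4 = -9*b^2 + 2*b + t*(9*b - 11) + 11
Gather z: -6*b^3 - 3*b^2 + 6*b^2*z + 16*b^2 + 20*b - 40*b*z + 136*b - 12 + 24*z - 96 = -6*b^3 + 13*b^2 + 156*b + z*(6*b^2 - 40*b + 24) - 108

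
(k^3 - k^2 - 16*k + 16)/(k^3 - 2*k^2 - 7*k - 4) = (k^2 + 3*k - 4)/(k^2 + 2*k + 1)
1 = 1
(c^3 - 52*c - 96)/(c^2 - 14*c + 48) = (c^2 + 8*c + 12)/(c - 6)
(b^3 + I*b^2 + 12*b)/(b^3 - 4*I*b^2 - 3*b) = (b + 4*I)/(b - I)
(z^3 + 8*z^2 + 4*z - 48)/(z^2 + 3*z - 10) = (z^2 + 10*z + 24)/(z + 5)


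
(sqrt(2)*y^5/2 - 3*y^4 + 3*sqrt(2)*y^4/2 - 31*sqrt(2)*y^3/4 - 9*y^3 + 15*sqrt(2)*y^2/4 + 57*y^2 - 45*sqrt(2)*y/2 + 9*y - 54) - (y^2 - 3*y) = sqrt(2)*y^5/2 - 3*y^4 + 3*sqrt(2)*y^4/2 - 31*sqrt(2)*y^3/4 - 9*y^3 + 15*sqrt(2)*y^2/4 + 56*y^2 - 45*sqrt(2)*y/2 + 12*y - 54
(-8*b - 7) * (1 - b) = 8*b^2 - b - 7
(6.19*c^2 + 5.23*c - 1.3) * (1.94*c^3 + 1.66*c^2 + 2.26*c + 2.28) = 12.0086*c^5 + 20.4216*c^4 + 20.1492*c^3 + 23.775*c^2 + 8.9864*c - 2.964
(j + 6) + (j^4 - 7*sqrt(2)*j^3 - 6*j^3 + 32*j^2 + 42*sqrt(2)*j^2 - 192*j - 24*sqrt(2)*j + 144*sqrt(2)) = j^4 - 7*sqrt(2)*j^3 - 6*j^3 + 32*j^2 + 42*sqrt(2)*j^2 - 191*j - 24*sqrt(2)*j + 6 + 144*sqrt(2)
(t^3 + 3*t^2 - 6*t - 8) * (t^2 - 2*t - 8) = t^5 + t^4 - 20*t^3 - 20*t^2 + 64*t + 64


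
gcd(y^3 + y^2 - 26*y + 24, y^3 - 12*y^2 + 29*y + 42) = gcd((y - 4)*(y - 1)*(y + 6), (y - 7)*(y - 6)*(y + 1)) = 1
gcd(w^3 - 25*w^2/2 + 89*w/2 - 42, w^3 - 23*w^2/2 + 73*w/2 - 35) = w - 7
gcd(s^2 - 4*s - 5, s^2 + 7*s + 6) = s + 1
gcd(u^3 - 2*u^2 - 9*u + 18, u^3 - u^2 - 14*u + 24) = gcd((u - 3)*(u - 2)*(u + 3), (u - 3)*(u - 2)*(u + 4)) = u^2 - 5*u + 6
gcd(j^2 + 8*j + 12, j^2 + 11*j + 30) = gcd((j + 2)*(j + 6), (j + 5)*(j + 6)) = j + 6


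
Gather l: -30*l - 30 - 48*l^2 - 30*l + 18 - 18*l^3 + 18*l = -18*l^3 - 48*l^2 - 42*l - 12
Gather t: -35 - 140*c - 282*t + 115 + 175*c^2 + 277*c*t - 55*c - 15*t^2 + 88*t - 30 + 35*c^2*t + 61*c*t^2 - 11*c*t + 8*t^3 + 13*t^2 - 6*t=175*c^2 - 195*c + 8*t^3 + t^2*(61*c - 2) + t*(35*c^2 + 266*c - 200) + 50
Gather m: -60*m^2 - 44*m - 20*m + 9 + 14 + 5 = -60*m^2 - 64*m + 28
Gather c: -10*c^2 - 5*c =-10*c^2 - 5*c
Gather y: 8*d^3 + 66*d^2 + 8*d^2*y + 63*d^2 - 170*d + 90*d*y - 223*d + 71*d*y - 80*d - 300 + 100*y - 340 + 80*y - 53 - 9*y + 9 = 8*d^3 + 129*d^2 - 473*d + y*(8*d^2 + 161*d + 171) - 684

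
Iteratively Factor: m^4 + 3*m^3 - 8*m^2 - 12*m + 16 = (m + 4)*(m^3 - m^2 - 4*m + 4) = (m + 2)*(m + 4)*(m^2 - 3*m + 2) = (m - 2)*(m + 2)*(m + 4)*(m - 1)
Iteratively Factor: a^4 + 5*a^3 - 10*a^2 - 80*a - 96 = (a + 2)*(a^3 + 3*a^2 - 16*a - 48) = (a - 4)*(a + 2)*(a^2 + 7*a + 12) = (a - 4)*(a + 2)*(a + 3)*(a + 4)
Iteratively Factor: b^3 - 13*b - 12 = (b + 3)*(b^2 - 3*b - 4) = (b + 1)*(b + 3)*(b - 4)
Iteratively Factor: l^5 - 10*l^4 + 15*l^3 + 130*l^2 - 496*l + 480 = (l + 4)*(l^4 - 14*l^3 + 71*l^2 - 154*l + 120) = (l - 2)*(l + 4)*(l^3 - 12*l^2 + 47*l - 60) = (l - 3)*(l - 2)*(l + 4)*(l^2 - 9*l + 20) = (l - 4)*(l - 3)*(l - 2)*(l + 4)*(l - 5)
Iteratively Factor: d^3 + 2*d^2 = (d)*(d^2 + 2*d) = d^2*(d + 2)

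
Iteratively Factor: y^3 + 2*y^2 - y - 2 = (y + 2)*(y^2 - 1) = (y - 1)*(y + 2)*(y + 1)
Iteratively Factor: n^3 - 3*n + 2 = (n + 2)*(n^2 - 2*n + 1) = (n - 1)*(n + 2)*(n - 1)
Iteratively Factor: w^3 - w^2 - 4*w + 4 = (w - 1)*(w^2 - 4) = (w - 2)*(w - 1)*(w + 2)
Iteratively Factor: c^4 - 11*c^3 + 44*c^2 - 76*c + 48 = (c - 2)*(c^3 - 9*c^2 + 26*c - 24) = (c - 3)*(c - 2)*(c^2 - 6*c + 8) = (c - 3)*(c - 2)^2*(c - 4)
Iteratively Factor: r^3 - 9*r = (r)*(r^2 - 9) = r*(r + 3)*(r - 3)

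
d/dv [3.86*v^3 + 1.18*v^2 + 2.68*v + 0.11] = 11.58*v^2 + 2.36*v + 2.68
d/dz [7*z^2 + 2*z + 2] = 14*z + 2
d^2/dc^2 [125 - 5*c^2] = -10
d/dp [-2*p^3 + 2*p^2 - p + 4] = -6*p^2 + 4*p - 1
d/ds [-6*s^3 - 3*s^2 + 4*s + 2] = -18*s^2 - 6*s + 4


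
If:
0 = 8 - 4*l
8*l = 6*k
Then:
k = 8/3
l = 2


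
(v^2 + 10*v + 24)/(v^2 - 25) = (v^2 + 10*v + 24)/(v^2 - 25)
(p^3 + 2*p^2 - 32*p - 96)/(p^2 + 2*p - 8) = (p^2 - 2*p - 24)/(p - 2)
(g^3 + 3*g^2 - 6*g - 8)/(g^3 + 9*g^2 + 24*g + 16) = (g - 2)/(g + 4)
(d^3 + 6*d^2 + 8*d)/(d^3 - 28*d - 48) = d/(d - 6)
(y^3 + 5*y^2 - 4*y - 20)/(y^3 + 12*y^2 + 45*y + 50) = (y - 2)/(y + 5)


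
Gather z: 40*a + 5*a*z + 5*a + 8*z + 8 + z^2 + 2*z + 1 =45*a + z^2 + z*(5*a + 10) + 9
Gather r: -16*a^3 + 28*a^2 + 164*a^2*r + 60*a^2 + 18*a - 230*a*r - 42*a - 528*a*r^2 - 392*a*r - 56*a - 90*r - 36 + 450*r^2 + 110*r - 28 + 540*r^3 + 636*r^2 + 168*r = -16*a^3 + 88*a^2 - 80*a + 540*r^3 + r^2*(1086 - 528*a) + r*(164*a^2 - 622*a + 188) - 64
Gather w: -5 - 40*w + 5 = -40*w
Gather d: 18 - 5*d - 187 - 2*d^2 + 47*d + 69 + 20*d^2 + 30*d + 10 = 18*d^2 + 72*d - 90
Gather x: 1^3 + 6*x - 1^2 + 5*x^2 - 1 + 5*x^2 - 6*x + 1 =10*x^2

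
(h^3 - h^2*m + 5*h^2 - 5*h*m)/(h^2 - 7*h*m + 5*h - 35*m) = h*(h - m)/(h - 7*m)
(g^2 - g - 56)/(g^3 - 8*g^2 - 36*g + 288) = (g + 7)/(g^2 - 36)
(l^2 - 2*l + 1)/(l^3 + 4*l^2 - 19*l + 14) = (l - 1)/(l^2 + 5*l - 14)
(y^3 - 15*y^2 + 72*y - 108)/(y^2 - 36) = (y^2 - 9*y + 18)/(y + 6)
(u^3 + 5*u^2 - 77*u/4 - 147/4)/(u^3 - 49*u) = (u^2 - 2*u - 21/4)/(u*(u - 7))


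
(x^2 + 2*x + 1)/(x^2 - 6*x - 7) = (x + 1)/(x - 7)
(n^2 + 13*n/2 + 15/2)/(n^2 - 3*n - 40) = (n + 3/2)/(n - 8)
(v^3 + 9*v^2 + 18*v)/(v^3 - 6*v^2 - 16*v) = (v^2 + 9*v + 18)/(v^2 - 6*v - 16)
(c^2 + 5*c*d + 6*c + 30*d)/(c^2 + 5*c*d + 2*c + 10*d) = (c + 6)/(c + 2)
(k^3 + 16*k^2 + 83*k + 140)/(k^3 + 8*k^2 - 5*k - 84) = (k + 5)/(k - 3)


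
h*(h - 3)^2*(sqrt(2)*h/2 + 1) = sqrt(2)*h^4/2 - 3*sqrt(2)*h^3 + h^3 - 6*h^2 + 9*sqrt(2)*h^2/2 + 9*h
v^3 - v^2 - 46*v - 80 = (v - 8)*(v + 2)*(v + 5)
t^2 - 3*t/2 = t*(t - 3/2)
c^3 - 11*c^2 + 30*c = c*(c - 6)*(c - 5)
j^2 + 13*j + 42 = (j + 6)*(j + 7)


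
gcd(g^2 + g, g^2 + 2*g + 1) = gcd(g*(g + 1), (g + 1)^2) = g + 1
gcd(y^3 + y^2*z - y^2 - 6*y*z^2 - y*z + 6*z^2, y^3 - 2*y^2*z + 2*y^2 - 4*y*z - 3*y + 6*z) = y^2 - 2*y*z - y + 2*z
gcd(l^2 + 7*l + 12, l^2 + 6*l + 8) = l + 4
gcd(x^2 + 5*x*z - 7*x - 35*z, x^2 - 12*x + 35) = x - 7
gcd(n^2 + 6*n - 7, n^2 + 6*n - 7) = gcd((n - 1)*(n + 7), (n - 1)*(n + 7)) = n^2 + 6*n - 7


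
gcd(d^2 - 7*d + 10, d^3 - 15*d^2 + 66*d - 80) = d^2 - 7*d + 10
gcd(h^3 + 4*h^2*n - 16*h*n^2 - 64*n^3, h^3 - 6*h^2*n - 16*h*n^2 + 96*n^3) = h^2 - 16*n^2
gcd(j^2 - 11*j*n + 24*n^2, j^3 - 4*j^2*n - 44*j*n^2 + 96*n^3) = j - 8*n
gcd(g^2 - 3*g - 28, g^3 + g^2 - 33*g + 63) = 1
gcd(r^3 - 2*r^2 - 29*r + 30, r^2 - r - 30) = r^2 - r - 30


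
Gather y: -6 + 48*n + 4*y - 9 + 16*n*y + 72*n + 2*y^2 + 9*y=120*n + 2*y^2 + y*(16*n + 13) - 15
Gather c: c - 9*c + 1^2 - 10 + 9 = -8*c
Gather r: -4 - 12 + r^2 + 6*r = r^2 + 6*r - 16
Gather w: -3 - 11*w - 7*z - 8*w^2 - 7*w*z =-8*w^2 + w*(-7*z - 11) - 7*z - 3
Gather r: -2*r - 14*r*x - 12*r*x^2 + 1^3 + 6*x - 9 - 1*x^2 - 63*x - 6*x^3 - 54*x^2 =r*(-12*x^2 - 14*x - 2) - 6*x^3 - 55*x^2 - 57*x - 8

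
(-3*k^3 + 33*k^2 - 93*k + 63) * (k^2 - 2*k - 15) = -3*k^5 + 39*k^4 - 114*k^3 - 246*k^2 + 1269*k - 945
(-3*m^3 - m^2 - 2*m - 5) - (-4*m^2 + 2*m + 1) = -3*m^3 + 3*m^2 - 4*m - 6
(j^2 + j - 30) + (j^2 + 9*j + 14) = 2*j^2 + 10*j - 16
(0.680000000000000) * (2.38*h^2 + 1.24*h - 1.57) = 1.6184*h^2 + 0.8432*h - 1.0676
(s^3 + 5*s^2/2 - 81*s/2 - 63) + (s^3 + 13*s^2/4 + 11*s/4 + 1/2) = 2*s^3 + 23*s^2/4 - 151*s/4 - 125/2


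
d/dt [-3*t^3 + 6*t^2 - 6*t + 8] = -9*t^2 + 12*t - 6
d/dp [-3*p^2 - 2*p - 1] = -6*p - 2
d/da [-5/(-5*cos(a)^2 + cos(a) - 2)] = 5*(10*cos(a) - 1)*sin(a)/(5*sin(a)^2 + cos(a) - 7)^2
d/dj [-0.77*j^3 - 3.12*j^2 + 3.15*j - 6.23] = -2.31*j^2 - 6.24*j + 3.15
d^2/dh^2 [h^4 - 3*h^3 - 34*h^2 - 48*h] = 12*h^2 - 18*h - 68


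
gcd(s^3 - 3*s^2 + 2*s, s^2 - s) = s^2 - s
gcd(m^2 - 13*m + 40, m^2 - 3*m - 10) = m - 5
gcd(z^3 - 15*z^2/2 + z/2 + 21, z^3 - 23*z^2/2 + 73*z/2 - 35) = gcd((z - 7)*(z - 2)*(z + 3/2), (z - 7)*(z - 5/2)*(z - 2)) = z^2 - 9*z + 14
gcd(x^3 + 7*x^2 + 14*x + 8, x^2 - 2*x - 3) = x + 1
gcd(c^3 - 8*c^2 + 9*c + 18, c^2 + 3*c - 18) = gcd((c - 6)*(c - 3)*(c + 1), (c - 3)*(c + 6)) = c - 3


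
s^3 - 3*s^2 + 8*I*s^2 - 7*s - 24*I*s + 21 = (s - 3)*(s + I)*(s + 7*I)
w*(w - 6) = w^2 - 6*w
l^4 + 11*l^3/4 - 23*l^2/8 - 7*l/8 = l*(l - 1)*(l + 1/4)*(l + 7/2)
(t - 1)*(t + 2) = t^2 + t - 2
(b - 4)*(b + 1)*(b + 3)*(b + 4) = b^4 + 4*b^3 - 13*b^2 - 64*b - 48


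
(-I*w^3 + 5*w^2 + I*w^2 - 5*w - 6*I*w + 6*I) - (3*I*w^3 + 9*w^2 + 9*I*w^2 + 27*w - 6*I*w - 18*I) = -4*I*w^3 - 4*w^2 - 8*I*w^2 - 32*w + 24*I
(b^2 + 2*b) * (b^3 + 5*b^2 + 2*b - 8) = b^5 + 7*b^4 + 12*b^3 - 4*b^2 - 16*b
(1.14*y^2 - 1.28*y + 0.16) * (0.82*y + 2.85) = 0.9348*y^3 + 2.1994*y^2 - 3.5168*y + 0.456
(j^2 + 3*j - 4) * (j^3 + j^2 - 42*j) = j^5 + 4*j^4 - 43*j^3 - 130*j^2 + 168*j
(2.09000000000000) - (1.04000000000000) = 1.05000000000000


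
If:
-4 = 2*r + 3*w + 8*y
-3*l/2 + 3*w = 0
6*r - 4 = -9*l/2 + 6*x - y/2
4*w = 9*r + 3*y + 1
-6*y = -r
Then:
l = -416/251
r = -114/251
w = -208/251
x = -7139/3012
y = -19/251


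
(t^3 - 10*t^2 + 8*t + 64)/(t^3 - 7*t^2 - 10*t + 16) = (t - 4)/(t - 1)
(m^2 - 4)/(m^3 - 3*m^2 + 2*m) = (m + 2)/(m*(m - 1))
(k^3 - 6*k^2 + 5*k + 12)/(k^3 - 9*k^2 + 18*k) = (k^2 - 3*k - 4)/(k*(k - 6))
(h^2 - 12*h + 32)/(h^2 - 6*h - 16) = (h - 4)/(h + 2)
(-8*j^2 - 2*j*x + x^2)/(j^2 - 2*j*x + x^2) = (-8*j^2 - 2*j*x + x^2)/(j^2 - 2*j*x + x^2)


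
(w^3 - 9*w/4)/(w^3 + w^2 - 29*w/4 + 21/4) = w*(2*w + 3)/(2*w^2 + 5*w - 7)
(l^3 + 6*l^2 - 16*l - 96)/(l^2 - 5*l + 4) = (l^2 + 10*l + 24)/(l - 1)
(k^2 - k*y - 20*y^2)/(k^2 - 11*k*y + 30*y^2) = (-k - 4*y)/(-k + 6*y)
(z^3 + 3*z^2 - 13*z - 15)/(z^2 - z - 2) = (z^2 + 2*z - 15)/(z - 2)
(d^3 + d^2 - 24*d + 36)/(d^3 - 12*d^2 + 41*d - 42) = (d + 6)/(d - 7)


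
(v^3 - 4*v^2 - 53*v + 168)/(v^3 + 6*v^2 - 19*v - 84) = (v^2 - 11*v + 24)/(v^2 - v - 12)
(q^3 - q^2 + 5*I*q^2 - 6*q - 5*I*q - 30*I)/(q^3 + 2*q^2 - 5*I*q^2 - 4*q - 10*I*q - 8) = (q^2 + q*(-3 + 5*I) - 15*I)/(q^2 - 5*I*q - 4)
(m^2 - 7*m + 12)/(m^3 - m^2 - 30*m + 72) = 1/(m + 6)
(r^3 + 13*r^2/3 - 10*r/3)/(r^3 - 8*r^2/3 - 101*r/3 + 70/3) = r/(r - 7)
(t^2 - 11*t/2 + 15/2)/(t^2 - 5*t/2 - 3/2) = (2*t - 5)/(2*t + 1)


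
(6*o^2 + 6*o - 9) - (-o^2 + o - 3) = 7*o^2 + 5*o - 6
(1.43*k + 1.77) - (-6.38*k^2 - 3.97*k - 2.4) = 6.38*k^2 + 5.4*k + 4.17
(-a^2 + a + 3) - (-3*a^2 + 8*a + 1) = 2*a^2 - 7*a + 2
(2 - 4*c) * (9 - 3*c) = 12*c^2 - 42*c + 18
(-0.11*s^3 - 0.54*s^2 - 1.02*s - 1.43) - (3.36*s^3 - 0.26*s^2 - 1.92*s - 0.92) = -3.47*s^3 - 0.28*s^2 + 0.9*s - 0.51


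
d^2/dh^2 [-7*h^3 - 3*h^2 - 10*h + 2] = -42*h - 6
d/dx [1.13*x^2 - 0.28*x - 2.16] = 2.26*x - 0.28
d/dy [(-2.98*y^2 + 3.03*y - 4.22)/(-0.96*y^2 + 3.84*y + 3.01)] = (-8.5344*y^2 - 26.042*y + 25.3251)/(0.9216*y^4 - 7.3728*y^3 + 8.9664*y^2 + 23.1168*y + 9.0601)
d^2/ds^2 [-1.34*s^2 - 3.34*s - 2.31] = -2.68000000000000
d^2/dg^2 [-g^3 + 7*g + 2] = -6*g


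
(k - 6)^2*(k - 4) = k^3 - 16*k^2 + 84*k - 144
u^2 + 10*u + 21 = (u + 3)*(u + 7)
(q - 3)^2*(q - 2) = q^3 - 8*q^2 + 21*q - 18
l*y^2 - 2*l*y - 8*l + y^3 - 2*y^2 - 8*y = (l + y)*(y - 4)*(y + 2)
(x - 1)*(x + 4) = x^2 + 3*x - 4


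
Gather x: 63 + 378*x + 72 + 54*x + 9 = 432*x + 144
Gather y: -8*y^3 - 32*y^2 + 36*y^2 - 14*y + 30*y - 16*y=-8*y^3 + 4*y^2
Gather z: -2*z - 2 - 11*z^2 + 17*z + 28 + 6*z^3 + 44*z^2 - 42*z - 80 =6*z^3 + 33*z^2 - 27*z - 54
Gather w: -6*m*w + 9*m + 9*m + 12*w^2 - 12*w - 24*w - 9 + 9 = 18*m + 12*w^2 + w*(-6*m - 36)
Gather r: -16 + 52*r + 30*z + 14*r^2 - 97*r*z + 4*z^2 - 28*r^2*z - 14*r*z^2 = r^2*(14 - 28*z) + r*(-14*z^2 - 97*z + 52) + 4*z^2 + 30*z - 16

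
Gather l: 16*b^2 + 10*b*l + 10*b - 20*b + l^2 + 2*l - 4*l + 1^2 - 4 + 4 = 16*b^2 - 10*b + l^2 + l*(10*b - 2) + 1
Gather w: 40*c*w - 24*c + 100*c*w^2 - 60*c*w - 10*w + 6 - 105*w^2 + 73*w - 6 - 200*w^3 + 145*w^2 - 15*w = -24*c - 200*w^3 + w^2*(100*c + 40) + w*(48 - 20*c)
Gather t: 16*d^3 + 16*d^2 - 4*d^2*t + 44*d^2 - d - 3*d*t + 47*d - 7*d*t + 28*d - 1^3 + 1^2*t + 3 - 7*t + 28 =16*d^3 + 60*d^2 + 74*d + t*(-4*d^2 - 10*d - 6) + 30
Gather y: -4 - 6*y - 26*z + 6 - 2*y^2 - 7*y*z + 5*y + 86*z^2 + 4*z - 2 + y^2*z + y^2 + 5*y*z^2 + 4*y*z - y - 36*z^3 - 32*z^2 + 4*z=y^2*(z - 1) + y*(5*z^2 - 3*z - 2) - 36*z^3 + 54*z^2 - 18*z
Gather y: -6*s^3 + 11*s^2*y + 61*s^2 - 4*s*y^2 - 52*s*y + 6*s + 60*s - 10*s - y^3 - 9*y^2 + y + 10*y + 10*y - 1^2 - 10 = -6*s^3 + 61*s^2 + 56*s - y^3 + y^2*(-4*s - 9) + y*(11*s^2 - 52*s + 21) - 11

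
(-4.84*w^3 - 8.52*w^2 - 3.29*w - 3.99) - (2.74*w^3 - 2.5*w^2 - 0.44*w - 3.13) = -7.58*w^3 - 6.02*w^2 - 2.85*w - 0.86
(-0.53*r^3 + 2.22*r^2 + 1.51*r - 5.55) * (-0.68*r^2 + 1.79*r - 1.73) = 0.3604*r^5 - 2.4583*r^4 + 3.8639*r^3 + 2.6363*r^2 - 12.5468*r + 9.6015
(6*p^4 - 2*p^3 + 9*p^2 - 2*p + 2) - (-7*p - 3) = 6*p^4 - 2*p^3 + 9*p^2 + 5*p + 5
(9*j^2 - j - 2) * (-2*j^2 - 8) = -18*j^4 + 2*j^3 - 68*j^2 + 8*j + 16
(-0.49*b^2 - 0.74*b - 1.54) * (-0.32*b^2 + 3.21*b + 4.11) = 0.1568*b^4 - 1.3361*b^3 - 3.8965*b^2 - 7.9848*b - 6.3294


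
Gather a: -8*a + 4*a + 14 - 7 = 7 - 4*a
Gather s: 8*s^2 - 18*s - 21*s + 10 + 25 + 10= 8*s^2 - 39*s + 45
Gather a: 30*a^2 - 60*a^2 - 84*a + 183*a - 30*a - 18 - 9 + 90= -30*a^2 + 69*a + 63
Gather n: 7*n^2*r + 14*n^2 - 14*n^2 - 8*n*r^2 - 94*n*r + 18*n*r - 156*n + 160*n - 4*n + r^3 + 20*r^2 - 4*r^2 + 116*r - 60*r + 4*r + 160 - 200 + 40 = 7*n^2*r + n*(-8*r^2 - 76*r) + r^3 + 16*r^2 + 60*r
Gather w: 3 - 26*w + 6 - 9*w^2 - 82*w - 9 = -9*w^2 - 108*w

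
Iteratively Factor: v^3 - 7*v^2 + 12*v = (v)*(v^2 - 7*v + 12) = v*(v - 3)*(v - 4)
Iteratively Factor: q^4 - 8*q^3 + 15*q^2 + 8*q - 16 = (q - 1)*(q^3 - 7*q^2 + 8*q + 16) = (q - 1)*(q + 1)*(q^2 - 8*q + 16) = (q - 4)*(q - 1)*(q + 1)*(q - 4)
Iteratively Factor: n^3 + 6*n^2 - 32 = (n + 4)*(n^2 + 2*n - 8) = (n - 2)*(n + 4)*(n + 4)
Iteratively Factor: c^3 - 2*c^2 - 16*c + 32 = (c + 4)*(c^2 - 6*c + 8) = (c - 2)*(c + 4)*(c - 4)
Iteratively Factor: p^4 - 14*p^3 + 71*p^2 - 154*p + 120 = (p - 4)*(p^3 - 10*p^2 + 31*p - 30) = (p - 4)*(p - 3)*(p^2 - 7*p + 10) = (p - 5)*(p - 4)*(p - 3)*(p - 2)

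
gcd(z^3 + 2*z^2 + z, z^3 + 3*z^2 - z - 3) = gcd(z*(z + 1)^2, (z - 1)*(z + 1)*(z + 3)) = z + 1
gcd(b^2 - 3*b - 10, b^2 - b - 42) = 1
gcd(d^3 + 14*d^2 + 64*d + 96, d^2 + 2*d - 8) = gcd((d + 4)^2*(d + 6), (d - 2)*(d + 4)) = d + 4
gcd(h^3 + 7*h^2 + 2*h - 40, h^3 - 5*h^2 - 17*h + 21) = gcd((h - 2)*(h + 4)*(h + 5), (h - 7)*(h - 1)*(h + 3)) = 1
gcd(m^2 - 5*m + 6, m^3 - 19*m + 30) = m^2 - 5*m + 6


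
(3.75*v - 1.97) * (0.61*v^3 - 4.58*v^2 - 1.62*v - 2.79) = 2.2875*v^4 - 18.3767*v^3 + 2.9476*v^2 - 7.2711*v + 5.4963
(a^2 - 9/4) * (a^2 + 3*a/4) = a^4 + 3*a^3/4 - 9*a^2/4 - 27*a/16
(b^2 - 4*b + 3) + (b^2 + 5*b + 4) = 2*b^2 + b + 7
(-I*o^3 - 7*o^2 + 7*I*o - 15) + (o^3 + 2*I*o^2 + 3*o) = o^3 - I*o^3 - 7*o^2 + 2*I*o^2 + 3*o + 7*I*o - 15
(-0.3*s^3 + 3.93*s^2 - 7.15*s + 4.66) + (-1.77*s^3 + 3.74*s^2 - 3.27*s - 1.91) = -2.07*s^3 + 7.67*s^2 - 10.42*s + 2.75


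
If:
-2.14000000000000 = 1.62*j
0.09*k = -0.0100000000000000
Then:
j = -1.32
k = -0.11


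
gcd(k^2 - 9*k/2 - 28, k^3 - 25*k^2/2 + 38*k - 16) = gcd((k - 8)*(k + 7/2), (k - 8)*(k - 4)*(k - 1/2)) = k - 8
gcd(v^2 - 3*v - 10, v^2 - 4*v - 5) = v - 5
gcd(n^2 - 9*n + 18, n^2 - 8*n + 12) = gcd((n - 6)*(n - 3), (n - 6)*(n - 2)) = n - 6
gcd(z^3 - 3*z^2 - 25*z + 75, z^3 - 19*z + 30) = z^2 + 2*z - 15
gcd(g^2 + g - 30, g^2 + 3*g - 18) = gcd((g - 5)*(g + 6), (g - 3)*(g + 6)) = g + 6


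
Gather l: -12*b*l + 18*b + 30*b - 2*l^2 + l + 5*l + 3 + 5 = 48*b - 2*l^2 + l*(6 - 12*b) + 8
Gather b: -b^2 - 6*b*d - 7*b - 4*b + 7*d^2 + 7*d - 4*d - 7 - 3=-b^2 + b*(-6*d - 11) + 7*d^2 + 3*d - 10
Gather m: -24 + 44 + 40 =60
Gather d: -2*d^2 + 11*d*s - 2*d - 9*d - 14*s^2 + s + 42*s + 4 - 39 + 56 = -2*d^2 + d*(11*s - 11) - 14*s^2 + 43*s + 21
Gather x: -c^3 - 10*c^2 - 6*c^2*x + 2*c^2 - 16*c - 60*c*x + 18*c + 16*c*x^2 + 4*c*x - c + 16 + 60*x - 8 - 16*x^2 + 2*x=-c^3 - 8*c^2 + c + x^2*(16*c - 16) + x*(-6*c^2 - 56*c + 62) + 8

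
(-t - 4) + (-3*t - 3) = -4*t - 7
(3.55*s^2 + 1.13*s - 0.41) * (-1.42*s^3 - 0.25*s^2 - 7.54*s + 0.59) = -5.041*s^5 - 2.4921*s^4 - 26.4673*s^3 - 6.3232*s^2 + 3.7581*s - 0.2419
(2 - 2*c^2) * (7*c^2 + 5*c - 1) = -14*c^4 - 10*c^3 + 16*c^2 + 10*c - 2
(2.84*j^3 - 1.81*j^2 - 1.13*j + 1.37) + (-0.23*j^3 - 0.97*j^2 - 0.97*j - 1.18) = 2.61*j^3 - 2.78*j^2 - 2.1*j + 0.19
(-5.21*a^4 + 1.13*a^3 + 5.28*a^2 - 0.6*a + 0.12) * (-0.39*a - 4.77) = 2.0319*a^5 + 24.411*a^4 - 7.4493*a^3 - 24.9516*a^2 + 2.8152*a - 0.5724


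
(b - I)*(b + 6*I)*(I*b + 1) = I*b^3 - 4*b^2 + 11*I*b + 6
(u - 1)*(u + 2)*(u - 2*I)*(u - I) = u^4 + u^3 - 3*I*u^3 - 4*u^2 - 3*I*u^2 - 2*u + 6*I*u + 4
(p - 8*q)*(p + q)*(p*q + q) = p^3*q - 7*p^2*q^2 + p^2*q - 8*p*q^3 - 7*p*q^2 - 8*q^3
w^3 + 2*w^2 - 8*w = w*(w - 2)*(w + 4)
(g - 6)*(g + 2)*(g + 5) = g^3 + g^2 - 32*g - 60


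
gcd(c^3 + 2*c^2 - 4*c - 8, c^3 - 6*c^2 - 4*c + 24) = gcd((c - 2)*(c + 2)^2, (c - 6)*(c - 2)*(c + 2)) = c^2 - 4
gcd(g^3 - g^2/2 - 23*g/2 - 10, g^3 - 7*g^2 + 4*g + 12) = g + 1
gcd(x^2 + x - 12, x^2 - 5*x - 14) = 1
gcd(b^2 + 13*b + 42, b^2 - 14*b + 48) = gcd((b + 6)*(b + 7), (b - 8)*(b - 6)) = 1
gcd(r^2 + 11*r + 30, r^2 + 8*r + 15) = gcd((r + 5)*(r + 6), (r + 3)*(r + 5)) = r + 5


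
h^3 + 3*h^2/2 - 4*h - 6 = (h - 2)*(h + 3/2)*(h + 2)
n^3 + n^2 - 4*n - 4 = (n - 2)*(n + 1)*(n + 2)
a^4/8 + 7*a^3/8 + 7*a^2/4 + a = a*(a/4 + 1/2)*(a/2 + 1/2)*(a + 4)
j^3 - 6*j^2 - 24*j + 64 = (j - 8)*(j - 2)*(j + 4)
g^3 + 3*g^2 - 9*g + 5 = (g - 1)^2*(g + 5)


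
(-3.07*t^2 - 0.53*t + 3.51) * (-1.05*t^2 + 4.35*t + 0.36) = 3.2235*t^4 - 12.798*t^3 - 7.0962*t^2 + 15.0777*t + 1.2636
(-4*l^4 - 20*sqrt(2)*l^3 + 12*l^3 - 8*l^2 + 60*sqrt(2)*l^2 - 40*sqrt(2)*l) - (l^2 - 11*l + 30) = -4*l^4 - 20*sqrt(2)*l^3 + 12*l^3 - 9*l^2 + 60*sqrt(2)*l^2 - 40*sqrt(2)*l + 11*l - 30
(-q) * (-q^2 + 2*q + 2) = q^3 - 2*q^2 - 2*q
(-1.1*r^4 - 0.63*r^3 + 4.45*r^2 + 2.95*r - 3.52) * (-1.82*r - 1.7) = 2.002*r^5 + 3.0166*r^4 - 7.028*r^3 - 12.934*r^2 + 1.3914*r + 5.984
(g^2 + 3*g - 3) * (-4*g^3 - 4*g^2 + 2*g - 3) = -4*g^5 - 16*g^4 + 2*g^3 + 15*g^2 - 15*g + 9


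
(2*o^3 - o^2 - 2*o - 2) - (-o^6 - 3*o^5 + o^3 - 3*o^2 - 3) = o^6 + 3*o^5 + o^3 + 2*o^2 - 2*o + 1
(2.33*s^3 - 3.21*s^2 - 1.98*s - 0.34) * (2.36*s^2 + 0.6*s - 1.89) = 5.4988*s^5 - 6.1776*s^4 - 11.0025*s^3 + 4.0765*s^2 + 3.5382*s + 0.6426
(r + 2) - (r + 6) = -4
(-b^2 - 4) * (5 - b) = b^3 - 5*b^2 + 4*b - 20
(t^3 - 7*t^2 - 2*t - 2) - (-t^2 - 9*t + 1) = t^3 - 6*t^2 + 7*t - 3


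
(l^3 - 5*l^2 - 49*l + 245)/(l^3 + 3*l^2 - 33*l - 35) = (l - 7)/(l + 1)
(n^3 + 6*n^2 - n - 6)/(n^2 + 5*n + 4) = (n^2 + 5*n - 6)/(n + 4)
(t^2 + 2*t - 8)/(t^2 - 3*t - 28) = (t - 2)/(t - 7)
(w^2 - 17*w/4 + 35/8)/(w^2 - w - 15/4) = (4*w - 7)/(2*(2*w + 3))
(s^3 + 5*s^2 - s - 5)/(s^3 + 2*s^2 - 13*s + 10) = (s + 1)/(s - 2)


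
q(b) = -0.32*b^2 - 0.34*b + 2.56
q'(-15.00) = 9.26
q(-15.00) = -64.34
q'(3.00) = -2.26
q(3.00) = -1.34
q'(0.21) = -0.47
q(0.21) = 2.47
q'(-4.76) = 2.71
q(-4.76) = -3.07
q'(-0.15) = -0.24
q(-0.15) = 2.60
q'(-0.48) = -0.03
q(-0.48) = 2.65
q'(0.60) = -0.72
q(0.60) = 2.24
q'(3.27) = -2.43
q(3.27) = -1.97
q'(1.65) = -1.40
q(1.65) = 1.13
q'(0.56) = -0.70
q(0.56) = 2.27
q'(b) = -0.64*b - 0.34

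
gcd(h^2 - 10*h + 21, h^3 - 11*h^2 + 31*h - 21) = h^2 - 10*h + 21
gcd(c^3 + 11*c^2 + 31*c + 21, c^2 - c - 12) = c + 3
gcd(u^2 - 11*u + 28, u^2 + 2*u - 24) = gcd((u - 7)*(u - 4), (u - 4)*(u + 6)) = u - 4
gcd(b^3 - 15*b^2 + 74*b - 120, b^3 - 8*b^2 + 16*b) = b - 4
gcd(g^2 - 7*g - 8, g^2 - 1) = g + 1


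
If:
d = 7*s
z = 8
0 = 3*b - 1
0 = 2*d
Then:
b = 1/3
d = 0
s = 0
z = 8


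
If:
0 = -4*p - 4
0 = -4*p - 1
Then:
No Solution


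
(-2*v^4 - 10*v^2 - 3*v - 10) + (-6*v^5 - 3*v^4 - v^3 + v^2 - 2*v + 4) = -6*v^5 - 5*v^4 - v^3 - 9*v^2 - 5*v - 6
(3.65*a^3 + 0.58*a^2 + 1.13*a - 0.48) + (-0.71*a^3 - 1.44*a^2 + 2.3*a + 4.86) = 2.94*a^3 - 0.86*a^2 + 3.43*a + 4.38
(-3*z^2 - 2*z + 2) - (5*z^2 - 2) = -8*z^2 - 2*z + 4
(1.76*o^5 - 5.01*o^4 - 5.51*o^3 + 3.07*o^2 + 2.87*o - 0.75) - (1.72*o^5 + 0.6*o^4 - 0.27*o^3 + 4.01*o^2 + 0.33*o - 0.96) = 0.04*o^5 - 5.61*o^4 - 5.24*o^3 - 0.94*o^2 + 2.54*o + 0.21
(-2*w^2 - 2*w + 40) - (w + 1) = -2*w^2 - 3*w + 39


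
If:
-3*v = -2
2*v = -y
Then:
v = 2/3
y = -4/3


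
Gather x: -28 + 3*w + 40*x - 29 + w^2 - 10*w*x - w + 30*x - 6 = w^2 + 2*w + x*(70 - 10*w) - 63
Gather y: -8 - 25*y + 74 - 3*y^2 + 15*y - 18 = -3*y^2 - 10*y + 48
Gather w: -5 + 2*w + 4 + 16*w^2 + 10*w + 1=16*w^2 + 12*w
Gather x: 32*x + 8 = 32*x + 8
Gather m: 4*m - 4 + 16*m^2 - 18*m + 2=16*m^2 - 14*m - 2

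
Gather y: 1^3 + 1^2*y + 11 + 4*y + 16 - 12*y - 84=-7*y - 56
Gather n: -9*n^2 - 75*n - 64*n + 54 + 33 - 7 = -9*n^2 - 139*n + 80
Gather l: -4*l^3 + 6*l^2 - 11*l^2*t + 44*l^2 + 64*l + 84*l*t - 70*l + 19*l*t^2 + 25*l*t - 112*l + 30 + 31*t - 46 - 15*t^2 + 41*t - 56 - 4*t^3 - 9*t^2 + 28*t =-4*l^3 + l^2*(50 - 11*t) + l*(19*t^2 + 109*t - 118) - 4*t^3 - 24*t^2 + 100*t - 72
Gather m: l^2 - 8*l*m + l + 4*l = l^2 - 8*l*m + 5*l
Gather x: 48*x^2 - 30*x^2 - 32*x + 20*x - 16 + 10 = 18*x^2 - 12*x - 6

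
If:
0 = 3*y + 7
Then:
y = -7/3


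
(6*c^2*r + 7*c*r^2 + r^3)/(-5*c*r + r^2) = (6*c^2 + 7*c*r + r^2)/(-5*c + r)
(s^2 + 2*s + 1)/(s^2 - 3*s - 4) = (s + 1)/(s - 4)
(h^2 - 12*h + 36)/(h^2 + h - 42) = (h - 6)/(h + 7)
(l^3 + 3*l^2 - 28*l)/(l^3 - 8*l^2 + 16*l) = (l + 7)/(l - 4)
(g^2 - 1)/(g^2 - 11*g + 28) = (g^2 - 1)/(g^2 - 11*g + 28)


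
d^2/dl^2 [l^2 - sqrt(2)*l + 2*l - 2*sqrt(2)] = 2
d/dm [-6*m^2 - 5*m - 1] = -12*m - 5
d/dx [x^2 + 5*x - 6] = 2*x + 5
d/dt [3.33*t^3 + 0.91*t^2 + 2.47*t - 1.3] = 9.99*t^2 + 1.82*t + 2.47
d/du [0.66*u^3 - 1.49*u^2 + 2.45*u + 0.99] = 1.98*u^2 - 2.98*u + 2.45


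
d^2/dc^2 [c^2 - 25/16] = 2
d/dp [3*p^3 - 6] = 9*p^2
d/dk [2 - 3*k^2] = -6*k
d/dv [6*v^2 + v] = 12*v + 1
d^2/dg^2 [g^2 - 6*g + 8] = 2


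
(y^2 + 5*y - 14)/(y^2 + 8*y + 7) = (y - 2)/(y + 1)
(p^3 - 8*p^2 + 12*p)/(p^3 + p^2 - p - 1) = p*(p^2 - 8*p + 12)/(p^3 + p^2 - p - 1)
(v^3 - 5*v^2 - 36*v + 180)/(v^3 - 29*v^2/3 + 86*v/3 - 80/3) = 3*(v^2 - 36)/(3*v^2 - 14*v + 16)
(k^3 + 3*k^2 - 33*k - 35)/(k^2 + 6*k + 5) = (k^2 + 2*k - 35)/(k + 5)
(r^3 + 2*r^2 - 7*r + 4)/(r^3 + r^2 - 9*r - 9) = (r^3 + 2*r^2 - 7*r + 4)/(r^3 + r^2 - 9*r - 9)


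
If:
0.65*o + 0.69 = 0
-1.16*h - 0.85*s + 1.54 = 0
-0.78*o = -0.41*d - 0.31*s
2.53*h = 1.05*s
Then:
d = -2.89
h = 0.48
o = -1.06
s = 1.16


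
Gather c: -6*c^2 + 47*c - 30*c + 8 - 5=-6*c^2 + 17*c + 3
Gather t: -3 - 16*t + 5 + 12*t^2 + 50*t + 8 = 12*t^2 + 34*t + 10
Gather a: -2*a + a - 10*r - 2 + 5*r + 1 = -a - 5*r - 1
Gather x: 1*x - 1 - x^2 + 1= -x^2 + x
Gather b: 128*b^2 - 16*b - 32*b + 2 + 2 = 128*b^2 - 48*b + 4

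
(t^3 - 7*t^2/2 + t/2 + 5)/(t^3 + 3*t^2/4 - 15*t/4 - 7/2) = 2*(2*t - 5)/(4*t + 7)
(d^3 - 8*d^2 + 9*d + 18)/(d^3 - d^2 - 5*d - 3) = (d - 6)/(d + 1)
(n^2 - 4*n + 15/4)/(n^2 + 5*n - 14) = (n^2 - 4*n + 15/4)/(n^2 + 5*n - 14)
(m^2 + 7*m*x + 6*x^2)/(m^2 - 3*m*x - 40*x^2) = (-m^2 - 7*m*x - 6*x^2)/(-m^2 + 3*m*x + 40*x^2)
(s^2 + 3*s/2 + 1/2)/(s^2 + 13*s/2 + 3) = (s + 1)/(s + 6)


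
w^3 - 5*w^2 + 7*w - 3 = (w - 3)*(w - 1)^2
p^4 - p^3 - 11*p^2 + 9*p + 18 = (p - 3)*(p - 2)*(p + 1)*(p + 3)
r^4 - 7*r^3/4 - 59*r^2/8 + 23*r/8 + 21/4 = (r - 7/2)*(r - 1)*(r + 3/4)*(r + 2)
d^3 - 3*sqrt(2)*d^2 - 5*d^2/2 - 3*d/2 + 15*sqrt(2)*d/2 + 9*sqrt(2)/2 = (d - 3)*(d + 1/2)*(d - 3*sqrt(2))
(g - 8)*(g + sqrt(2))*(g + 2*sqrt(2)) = g^3 - 8*g^2 + 3*sqrt(2)*g^2 - 24*sqrt(2)*g + 4*g - 32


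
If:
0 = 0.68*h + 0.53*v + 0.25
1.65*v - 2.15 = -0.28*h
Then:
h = -1.59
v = 1.57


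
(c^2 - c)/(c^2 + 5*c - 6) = c/(c + 6)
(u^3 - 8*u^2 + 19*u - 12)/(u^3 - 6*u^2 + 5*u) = (u^2 - 7*u + 12)/(u*(u - 5))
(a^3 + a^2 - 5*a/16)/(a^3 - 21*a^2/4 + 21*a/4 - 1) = a*(4*a + 5)/(4*(a^2 - 5*a + 4))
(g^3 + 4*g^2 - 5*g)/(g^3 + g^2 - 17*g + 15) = g/(g - 3)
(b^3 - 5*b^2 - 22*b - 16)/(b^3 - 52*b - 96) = (b + 1)/(b + 6)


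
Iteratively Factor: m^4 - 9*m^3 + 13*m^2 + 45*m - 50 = (m + 2)*(m^3 - 11*m^2 + 35*m - 25) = (m - 5)*(m + 2)*(m^2 - 6*m + 5) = (m - 5)^2*(m + 2)*(m - 1)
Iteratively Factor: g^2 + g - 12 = (g - 3)*(g + 4)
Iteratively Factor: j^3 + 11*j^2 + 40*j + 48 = (j + 4)*(j^2 + 7*j + 12) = (j + 4)^2*(j + 3)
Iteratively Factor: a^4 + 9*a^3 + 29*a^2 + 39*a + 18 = (a + 3)*(a^3 + 6*a^2 + 11*a + 6) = (a + 2)*(a + 3)*(a^2 + 4*a + 3) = (a + 2)*(a + 3)^2*(a + 1)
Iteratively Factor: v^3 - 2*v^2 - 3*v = (v)*(v^2 - 2*v - 3) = v*(v - 3)*(v + 1)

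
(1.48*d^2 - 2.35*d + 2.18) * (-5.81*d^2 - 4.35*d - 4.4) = -8.5988*d^4 + 7.2155*d^3 - 8.9553*d^2 + 0.857000000000001*d - 9.592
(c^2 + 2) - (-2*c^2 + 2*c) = 3*c^2 - 2*c + 2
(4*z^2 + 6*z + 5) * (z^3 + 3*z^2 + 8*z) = 4*z^5 + 18*z^4 + 55*z^3 + 63*z^2 + 40*z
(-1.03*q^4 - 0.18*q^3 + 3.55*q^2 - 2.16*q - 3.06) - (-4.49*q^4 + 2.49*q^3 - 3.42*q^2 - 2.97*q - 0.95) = 3.46*q^4 - 2.67*q^3 + 6.97*q^2 + 0.81*q - 2.11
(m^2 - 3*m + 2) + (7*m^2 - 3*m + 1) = 8*m^2 - 6*m + 3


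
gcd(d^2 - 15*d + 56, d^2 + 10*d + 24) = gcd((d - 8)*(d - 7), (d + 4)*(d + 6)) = 1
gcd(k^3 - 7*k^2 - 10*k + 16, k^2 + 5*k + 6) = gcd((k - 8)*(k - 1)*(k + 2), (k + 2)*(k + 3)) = k + 2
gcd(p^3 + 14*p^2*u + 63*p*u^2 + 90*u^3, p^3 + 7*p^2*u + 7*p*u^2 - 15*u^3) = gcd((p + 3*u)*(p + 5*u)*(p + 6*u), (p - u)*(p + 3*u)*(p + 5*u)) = p^2 + 8*p*u + 15*u^2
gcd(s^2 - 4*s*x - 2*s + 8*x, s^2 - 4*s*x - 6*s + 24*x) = -s + 4*x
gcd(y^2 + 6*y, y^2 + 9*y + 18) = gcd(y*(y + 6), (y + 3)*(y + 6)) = y + 6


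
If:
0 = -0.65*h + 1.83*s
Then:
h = 2.81538461538462*s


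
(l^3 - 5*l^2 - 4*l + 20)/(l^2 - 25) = (l^2 - 4)/(l + 5)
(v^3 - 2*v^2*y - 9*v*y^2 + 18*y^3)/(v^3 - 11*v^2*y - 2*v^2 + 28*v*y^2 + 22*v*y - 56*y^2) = (v^3 - 2*v^2*y - 9*v*y^2 + 18*y^3)/(v^3 - 11*v^2*y - 2*v^2 + 28*v*y^2 + 22*v*y - 56*y^2)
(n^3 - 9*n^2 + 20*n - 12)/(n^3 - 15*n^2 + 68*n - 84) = (n - 1)/(n - 7)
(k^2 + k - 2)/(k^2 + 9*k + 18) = (k^2 + k - 2)/(k^2 + 9*k + 18)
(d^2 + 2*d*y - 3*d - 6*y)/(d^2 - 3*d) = (d + 2*y)/d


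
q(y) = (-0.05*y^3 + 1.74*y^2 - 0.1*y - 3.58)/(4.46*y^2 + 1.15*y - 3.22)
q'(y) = (-8.92*y - 1.15)*(-0.05*y^3 + 1.74*y^2 - 0.1*y - 3.58)/(4.46*y^2 + 1.15*y - 3.22)^2 + (-0.15*y^2 + 3.48*y - 0.1)/(4.46*y^2 + 1.15*y - 3.22)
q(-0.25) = 1.07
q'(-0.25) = -0.05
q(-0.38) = 1.09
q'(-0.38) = -0.33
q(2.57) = 0.23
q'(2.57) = 0.08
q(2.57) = 0.23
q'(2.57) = 0.08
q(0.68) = 7.61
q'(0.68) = 140.31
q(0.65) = 4.97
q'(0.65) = 55.15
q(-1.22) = -0.39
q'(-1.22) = -4.13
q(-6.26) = 0.47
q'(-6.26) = -0.01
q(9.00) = 0.27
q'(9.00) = -0.01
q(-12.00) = 0.54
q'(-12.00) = -0.01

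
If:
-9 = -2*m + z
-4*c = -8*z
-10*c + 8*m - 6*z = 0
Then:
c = 36/11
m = 117/22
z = 18/11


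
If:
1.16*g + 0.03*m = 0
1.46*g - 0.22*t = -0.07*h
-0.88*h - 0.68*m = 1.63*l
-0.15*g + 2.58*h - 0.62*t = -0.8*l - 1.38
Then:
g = 0.191309053064407*t + 0.0430597554446834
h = -0.84730310677192*t - 0.898103470703398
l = 3.54342296678902*t + 1.17945739716434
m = -7.39728338515708*t - 1.66497721052776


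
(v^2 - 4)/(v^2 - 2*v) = (v + 2)/v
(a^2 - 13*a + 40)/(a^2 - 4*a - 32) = (a - 5)/(a + 4)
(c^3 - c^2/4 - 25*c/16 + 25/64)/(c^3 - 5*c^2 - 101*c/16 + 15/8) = (c - 5/4)/(c - 6)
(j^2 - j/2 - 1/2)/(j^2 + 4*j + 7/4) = 2*(j - 1)/(2*j + 7)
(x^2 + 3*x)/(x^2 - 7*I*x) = (x + 3)/(x - 7*I)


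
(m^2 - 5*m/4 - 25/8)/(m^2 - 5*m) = (8*m^2 - 10*m - 25)/(8*m*(m - 5))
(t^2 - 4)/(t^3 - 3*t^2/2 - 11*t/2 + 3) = 2*(t - 2)/(2*t^2 - 7*t + 3)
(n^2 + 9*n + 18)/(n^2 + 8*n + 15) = (n + 6)/(n + 5)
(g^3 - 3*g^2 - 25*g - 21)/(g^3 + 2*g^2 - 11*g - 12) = (g^2 - 4*g - 21)/(g^2 + g - 12)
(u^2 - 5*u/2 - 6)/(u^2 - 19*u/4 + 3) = 2*(2*u + 3)/(4*u - 3)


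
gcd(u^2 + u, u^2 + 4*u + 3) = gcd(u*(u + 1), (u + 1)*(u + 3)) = u + 1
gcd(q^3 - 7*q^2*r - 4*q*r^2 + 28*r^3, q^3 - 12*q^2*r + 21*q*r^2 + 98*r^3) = q^2 - 5*q*r - 14*r^2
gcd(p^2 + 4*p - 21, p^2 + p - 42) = p + 7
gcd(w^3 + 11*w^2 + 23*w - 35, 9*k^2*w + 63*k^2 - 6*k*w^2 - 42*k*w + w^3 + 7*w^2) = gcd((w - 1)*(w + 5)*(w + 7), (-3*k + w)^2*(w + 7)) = w + 7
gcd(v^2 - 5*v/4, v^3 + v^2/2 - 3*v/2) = v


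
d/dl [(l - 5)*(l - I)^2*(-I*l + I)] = I*(l - I)*((1 - l)*(l - I) + (5 - l)*(l - I) - 2*(l - 5)*(l - 1))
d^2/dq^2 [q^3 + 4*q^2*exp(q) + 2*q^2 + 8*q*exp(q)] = 4*q^2*exp(q) + 24*q*exp(q) + 6*q + 24*exp(q) + 4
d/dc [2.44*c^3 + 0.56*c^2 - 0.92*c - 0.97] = 7.32*c^2 + 1.12*c - 0.92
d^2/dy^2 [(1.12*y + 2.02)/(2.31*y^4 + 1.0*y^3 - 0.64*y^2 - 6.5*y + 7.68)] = (71.717184*y^7 + 256.97364*y^6 + 136.771152*y^5 + 67.0853759999999*y^4 - 523.922416*y^3 - 607.07184*y^2 - 9.63225599999998*y + 302.368208)/(12.326391*y^12 + 16.0083*y^11 - 3.315312*y^10 - 111.92435*y^9 + 33.772272*y^8 + 145.8312*y^7 + 272.405684*y^6 - 602.6196*y^5 + 37.545216*y^4 + 94.015*y^3 + 860.193792*y^2 - 1150.1568*y + 452.984832)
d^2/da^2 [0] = 0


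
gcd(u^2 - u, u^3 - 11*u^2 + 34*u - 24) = u - 1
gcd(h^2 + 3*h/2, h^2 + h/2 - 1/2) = 1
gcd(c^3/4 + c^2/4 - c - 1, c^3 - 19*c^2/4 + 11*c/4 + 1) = 1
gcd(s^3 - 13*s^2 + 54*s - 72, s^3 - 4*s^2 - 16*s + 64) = s - 4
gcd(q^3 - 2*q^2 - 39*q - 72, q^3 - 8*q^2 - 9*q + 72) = q^2 - 5*q - 24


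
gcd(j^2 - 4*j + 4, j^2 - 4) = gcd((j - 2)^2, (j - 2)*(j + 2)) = j - 2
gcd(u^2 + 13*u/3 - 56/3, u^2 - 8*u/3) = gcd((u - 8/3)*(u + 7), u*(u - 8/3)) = u - 8/3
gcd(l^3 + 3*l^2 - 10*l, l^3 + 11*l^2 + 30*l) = l^2 + 5*l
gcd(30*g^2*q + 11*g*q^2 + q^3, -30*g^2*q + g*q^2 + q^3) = 6*g*q + q^2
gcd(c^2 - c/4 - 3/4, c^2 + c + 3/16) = c + 3/4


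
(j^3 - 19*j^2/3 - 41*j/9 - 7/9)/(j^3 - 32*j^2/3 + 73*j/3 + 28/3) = (j + 1/3)/(j - 4)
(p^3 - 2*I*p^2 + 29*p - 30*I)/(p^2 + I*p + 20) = (p^2 - 7*I*p - 6)/(p - 4*I)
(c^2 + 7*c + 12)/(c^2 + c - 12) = (c + 3)/(c - 3)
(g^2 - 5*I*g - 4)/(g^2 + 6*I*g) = (g^2 - 5*I*g - 4)/(g*(g + 6*I))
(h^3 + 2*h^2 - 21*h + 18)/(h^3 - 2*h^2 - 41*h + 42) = (h - 3)/(h - 7)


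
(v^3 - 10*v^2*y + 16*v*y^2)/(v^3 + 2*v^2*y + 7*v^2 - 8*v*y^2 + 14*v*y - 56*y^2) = v*(v - 8*y)/(v^2 + 4*v*y + 7*v + 28*y)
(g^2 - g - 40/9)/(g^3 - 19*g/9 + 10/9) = (3*g - 8)/(3*g^2 - 5*g + 2)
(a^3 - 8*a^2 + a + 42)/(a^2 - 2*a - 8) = (a^2 - 10*a + 21)/(a - 4)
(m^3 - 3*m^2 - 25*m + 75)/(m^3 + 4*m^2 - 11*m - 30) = (m - 5)/(m + 2)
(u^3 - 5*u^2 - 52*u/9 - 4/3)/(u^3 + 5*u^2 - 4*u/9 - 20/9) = (3*u^2 - 17*u - 6)/(3*u^2 + 13*u - 10)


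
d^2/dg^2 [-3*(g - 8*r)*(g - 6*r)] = -6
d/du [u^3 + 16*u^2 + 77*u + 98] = 3*u^2 + 32*u + 77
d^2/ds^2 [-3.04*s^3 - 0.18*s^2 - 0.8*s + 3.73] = -18.24*s - 0.36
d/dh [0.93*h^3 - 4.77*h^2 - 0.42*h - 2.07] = 2.79*h^2 - 9.54*h - 0.42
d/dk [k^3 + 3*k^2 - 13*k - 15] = 3*k^2 + 6*k - 13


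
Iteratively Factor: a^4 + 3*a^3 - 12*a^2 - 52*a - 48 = (a + 2)*(a^3 + a^2 - 14*a - 24) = (a + 2)*(a + 3)*(a^2 - 2*a - 8) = (a - 4)*(a + 2)*(a + 3)*(a + 2)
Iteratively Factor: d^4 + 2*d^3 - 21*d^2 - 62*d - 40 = (d - 5)*(d^3 + 7*d^2 + 14*d + 8) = (d - 5)*(d + 2)*(d^2 + 5*d + 4) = (d - 5)*(d + 2)*(d + 4)*(d + 1)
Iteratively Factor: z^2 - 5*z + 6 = (z - 2)*(z - 3)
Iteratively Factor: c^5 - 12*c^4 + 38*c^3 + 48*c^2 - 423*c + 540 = (c - 4)*(c^4 - 8*c^3 + 6*c^2 + 72*c - 135) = (c - 5)*(c - 4)*(c^3 - 3*c^2 - 9*c + 27) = (c - 5)*(c - 4)*(c - 3)*(c^2 - 9) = (c - 5)*(c - 4)*(c - 3)*(c + 3)*(c - 3)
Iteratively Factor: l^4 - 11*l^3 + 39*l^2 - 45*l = (l)*(l^3 - 11*l^2 + 39*l - 45) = l*(l - 5)*(l^2 - 6*l + 9) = l*(l - 5)*(l - 3)*(l - 3)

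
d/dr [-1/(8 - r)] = -1/(r - 8)^2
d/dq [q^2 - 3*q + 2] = 2*q - 3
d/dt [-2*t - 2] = -2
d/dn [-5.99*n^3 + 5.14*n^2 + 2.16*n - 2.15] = -17.97*n^2 + 10.28*n + 2.16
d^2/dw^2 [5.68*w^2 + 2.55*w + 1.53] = 11.3600000000000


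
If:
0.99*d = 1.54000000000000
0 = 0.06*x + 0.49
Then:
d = 1.56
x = -8.17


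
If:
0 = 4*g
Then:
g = 0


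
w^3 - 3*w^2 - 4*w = w*(w - 4)*(w + 1)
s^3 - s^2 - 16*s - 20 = (s - 5)*(s + 2)^2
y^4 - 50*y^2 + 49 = (y - 7)*(y - 1)*(y + 1)*(y + 7)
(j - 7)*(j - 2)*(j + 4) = j^3 - 5*j^2 - 22*j + 56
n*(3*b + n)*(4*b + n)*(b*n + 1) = 12*b^3*n^2 + 7*b^2*n^3 + 12*b^2*n + b*n^4 + 7*b*n^2 + n^3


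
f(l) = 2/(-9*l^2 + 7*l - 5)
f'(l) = 2*(18*l - 7)/(-9*l^2 + 7*l - 5)^2 = 2*(18*l - 7)/(9*l^2 - 7*l + 5)^2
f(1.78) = -0.09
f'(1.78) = 0.11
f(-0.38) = -0.22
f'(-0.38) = -0.34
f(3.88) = -0.02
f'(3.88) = 0.01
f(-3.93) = -0.01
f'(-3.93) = -0.01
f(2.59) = -0.04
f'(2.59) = 0.04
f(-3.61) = -0.01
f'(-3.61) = -0.01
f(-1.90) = -0.04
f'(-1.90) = -0.03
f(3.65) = -0.02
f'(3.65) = 0.01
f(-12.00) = 0.00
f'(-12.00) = 0.00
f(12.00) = 0.00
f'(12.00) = 0.00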